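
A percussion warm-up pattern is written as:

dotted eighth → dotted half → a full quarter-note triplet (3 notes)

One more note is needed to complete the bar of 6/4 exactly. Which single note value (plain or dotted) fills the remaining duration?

The bar of 6/4 = 24 sixteenth notes.
In sixteenth notes: dotted eighth = 3; dotted half = 12; a full quarter-note triplet (3 notes) (three triplet quarters span one half) = 8.
Sum: 3 + 12 + 8 = 23.
Remaining: 24 − 23 = 1 sixteenth note, which is a sixteenth note.

sixteenth note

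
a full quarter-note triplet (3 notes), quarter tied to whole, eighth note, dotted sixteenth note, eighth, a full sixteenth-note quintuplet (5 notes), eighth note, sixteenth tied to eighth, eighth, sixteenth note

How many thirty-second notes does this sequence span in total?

Working in thirty-second notes: a full quarter-note triplet (3 notes) (three triplet quarters span one half) = 16; quarter tied to whole (quarter + whole) = 40; eighth note = 4; dotted sixteenth note = 3; eighth = 4; a full sixteenth-note quintuplet (5 notes) (five quintuplet sixteenths span one quarter) = 8; eighth note = 4; sixteenth tied to eighth (sixteenth + eighth) = 6; eighth = 4; sixteenth note = 2.
Sum: 16 + 40 + 4 + 3 + 4 + 8 + 4 + 6 + 4 + 2 = 91 thirty-second notes.

91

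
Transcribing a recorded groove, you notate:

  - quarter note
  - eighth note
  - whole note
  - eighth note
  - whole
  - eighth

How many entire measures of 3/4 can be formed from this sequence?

3

One bar of 3/4 = 6 eighth notes.
Each duration in eighth notes: quarter note = 2; eighth note = 1; whole note = 8; eighth note = 1; whole = 8; eighth = 1.
Altogether 2 + 1 + 8 + 1 + 8 + 1 = 21.
21 ÷ 6 = 3 complete bars with 3 left over.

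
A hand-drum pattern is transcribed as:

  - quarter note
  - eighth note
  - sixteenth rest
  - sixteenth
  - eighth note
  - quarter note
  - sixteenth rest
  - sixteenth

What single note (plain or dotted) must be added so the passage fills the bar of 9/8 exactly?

eighth note

The bar of 9/8 = 18 sixteenth notes.
Working in sixteenth notes: quarter note = 4; eighth note = 2; sixteenth rest = 1; sixteenth = 1; eighth note = 2; quarter note = 4; sixteenth rest = 1; sixteenth = 1.
Adding: 4 + 2 + 1 + 1 + 2 + 4 + 1 + 1 = 16.
Remaining: 18 − 16 = 2 sixteenth notes, which is a eighth note.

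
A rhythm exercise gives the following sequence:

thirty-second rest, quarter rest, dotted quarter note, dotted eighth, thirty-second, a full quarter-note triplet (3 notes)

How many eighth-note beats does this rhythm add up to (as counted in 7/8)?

One eighth-note beat = 4 thirty-second notes.
Convert each value to thirty-second notes: thirty-second rest = 1; quarter rest = 8; dotted quarter note = 12; dotted eighth = 6; thirty-second = 1; a full quarter-note triplet (3 notes) (three triplet quarters span one half) = 16.
Altogether 1 + 8 + 12 + 6 + 1 + 16 = 44.
44 ÷ 4 = 11 beats.

11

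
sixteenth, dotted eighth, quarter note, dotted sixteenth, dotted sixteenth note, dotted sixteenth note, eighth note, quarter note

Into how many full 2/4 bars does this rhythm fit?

One bar of 2/4 = 16 thirty-second notes.
Convert each value to thirty-second notes: sixteenth = 2; dotted eighth = 6; quarter note = 8; dotted sixteenth = 3; dotted sixteenth note = 3; dotted sixteenth note = 3; eighth note = 4; quarter note = 8.
Altogether 2 + 6 + 8 + 3 + 3 + 3 + 4 + 8 = 37.
37 ÷ 16 = 2 complete bars with 5 left over.

2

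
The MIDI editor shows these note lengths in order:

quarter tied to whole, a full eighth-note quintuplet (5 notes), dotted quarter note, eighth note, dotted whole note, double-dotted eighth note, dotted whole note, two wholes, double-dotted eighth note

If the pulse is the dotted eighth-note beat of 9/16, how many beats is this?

One dotted eighth-note beat = 6 thirty-second notes.
Each duration in thirty-second notes: quarter tied to whole (quarter + whole) = 40; a full eighth-note quintuplet (5 notes) (five quintuplet eighths span one half) = 16; dotted quarter note = 12; eighth note = 4; dotted whole note = 48; double-dotted eighth note = 7; dotted whole note = 48; whole = 32; whole = 32; double-dotted eighth note = 7.
Adding: 40 + 16 + 12 + 4 + 48 + 7 + 48 + 32 + 32 + 7 = 246.
246 ÷ 6 = 41 beats.

41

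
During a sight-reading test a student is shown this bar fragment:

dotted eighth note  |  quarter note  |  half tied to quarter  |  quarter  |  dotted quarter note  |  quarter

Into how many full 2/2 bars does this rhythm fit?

2

One bar of 2/2 = 16 sixteenth notes.
Express everything in sixteenth notes: dotted eighth note = 3; quarter note = 4; half tied to quarter (half + quarter) = 12; quarter = 4; dotted quarter note = 6; quarter = 4.
Adding: 3 + 4 + 12 + 4 + 6 + 4 = 33.
33 ÷ 16 = 2 complete bars with 1 left over.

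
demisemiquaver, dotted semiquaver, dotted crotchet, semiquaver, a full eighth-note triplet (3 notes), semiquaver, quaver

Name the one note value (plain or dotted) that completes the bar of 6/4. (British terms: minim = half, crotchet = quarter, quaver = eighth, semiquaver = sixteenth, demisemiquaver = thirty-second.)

half note

The bar of 6/4 = 48 thirty-second notes.
In thirty-second notes: demisemiquaver = 1; dotted semiquaver = 3; dotted crotchet = 12; semiquaver = 2; a full eighth-note triplet (3 notes) (three triplet eighths span one quarter) = 8; semiquaver = 2; quaver = 4.
Sum: 1 + 3 + 12 + 2 + 8 + 2 + 4 = 32.
Remaining: 48 − 32 = 16 thirty-second notes, which is a half note.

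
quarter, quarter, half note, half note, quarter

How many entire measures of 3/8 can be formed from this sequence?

One bar of 3/8 = 3 eighth notes.
Working in eighth notes: quarter = 2; quarter = 2; half note = 4; half note = 4; quarter = 2.
Total: 2 + 2 + 4 + 4 + 2 = 14.
14 ÷ 3 = 4 complete bars with 2 left over.

4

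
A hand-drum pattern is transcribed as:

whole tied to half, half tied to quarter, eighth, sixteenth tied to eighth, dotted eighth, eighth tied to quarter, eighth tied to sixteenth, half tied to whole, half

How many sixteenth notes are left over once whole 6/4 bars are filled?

One bar of 6/4 = 24 sixteenth notes.
Convert each value to sixteenth notes: whole tied to half (whole + half) = 24; half tied to quarter (half + quarter) = 12; eighth = 2; sixteenth tied to eighth (sixteenth + eighth) = 3; dotted eighth = 3; eighth tied to quarter (eighth + quarter) = 6; eighth tied to sixteenth (eighth + sixteenth) = 3; half tied to whole (half + whole) = 24; half = 8.
Total: 24 + 12 + 2 + 3 + 3 + 6 + 3 + 24 + 8 = 85.
85 ÷ 24 = 3 complete bars with 13 sixteenth notes remaining.

13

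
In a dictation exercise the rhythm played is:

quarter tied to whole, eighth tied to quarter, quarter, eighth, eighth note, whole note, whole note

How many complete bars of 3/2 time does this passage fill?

2

One bar of 3/2 = 12 eighth notes.
Convert each value to eighth notes: quarter tied to whole (quarter + whole) = 10; eighth tied to quarter (eighth + quarter) = 3; quarter = 2; eighth = 1; eighth note = 1; whole note = 8; whole note = 8.
Altogether 10 + 3 + 2 + 1 + 1 + 8 + 8 = 33.
33 ÷ 12 = 2 complete bars with 9 left over.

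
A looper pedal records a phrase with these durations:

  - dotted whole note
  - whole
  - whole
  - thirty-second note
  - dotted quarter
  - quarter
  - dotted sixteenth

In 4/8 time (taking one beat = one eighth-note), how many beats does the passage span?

34

One eighth-note beat = 4 thirty-second notes.
Each duration in thirty-second notes: dotted whole note = 48; whole = 32; whole = 32; thirty-second note = 1; dotted quarter = 12; quarter = 8; dotted sixteenth = 3.
Sum: 48 + 32 + 32 + 1 + 12 + 8 + 3 = 136.
136 ÷ 4 = 34 beats.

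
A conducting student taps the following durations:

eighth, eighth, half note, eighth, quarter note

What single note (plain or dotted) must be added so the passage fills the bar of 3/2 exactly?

dotted quarter note

The bar of 3/2 = 12 eighth notes.
Working in eighth notes: eighth = 1; eighth = 1; half note = 4; eighth = 1; quarter note = 2.
Total: 1 + 1 + 4 + 1 + 2 = 9.
Remaining: 12 − 9 = 3 eighth notes, which is a dotted quarter note.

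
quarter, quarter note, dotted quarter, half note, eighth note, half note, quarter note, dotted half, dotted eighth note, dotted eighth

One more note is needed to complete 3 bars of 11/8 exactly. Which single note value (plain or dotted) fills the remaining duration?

3 bars of 11/8 = 66 sixteenth notes.
Working in sixteenth notes: quarter = 4; quarter note = 4; dotted quarter = 6; half note = 8; eighth note = 2; half note = 8; quarter note = 4; dotted half = 12; dotted eighth note = 3; dotted eighth = 3.
Total: 4 + 4 + 6 + 8 + 2 + 8 + 4 + 12 + 3 + 3 = 54.
Remaining: 66 − 54 = 12 sixteenth notes, which is a dotted half note.

dotted half note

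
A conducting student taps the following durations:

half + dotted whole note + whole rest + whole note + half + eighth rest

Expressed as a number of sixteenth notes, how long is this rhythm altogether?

Working in sixteenth notes: half = 8; dotted whole note = 24; whole rest = 16; whole note = 16; half = 8; eighth rest = 2.
Sum: 8 + 24 + 16 + 16 + 8 + 2 = 74 sixteenth notes.

74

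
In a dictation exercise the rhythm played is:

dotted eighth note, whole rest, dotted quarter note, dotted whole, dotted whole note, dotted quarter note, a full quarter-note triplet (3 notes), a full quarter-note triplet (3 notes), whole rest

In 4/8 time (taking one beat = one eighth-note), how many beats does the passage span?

One eighth-note beat = 2 sixteenth notes.
Express everything in sixteenth notes: dotted eighth note = 3; whole rest = 16; dotted quarter note = 6; dotted whole = 24; dotted whole note = 24; dotted quarter note = 6; a full quarter-note triplet (3 notes) (three triplet quarters span one half) = 8; a full quarter-note triplet (3 notes) (three triplet quarters span one half) = 8; whole rest = 16.
Adding: 3 + 16 + 6 + 24 + 24 + 6 + 8 + 8 + 16 = 111.
111 ÷ 2 = 55.5 beats.

55.5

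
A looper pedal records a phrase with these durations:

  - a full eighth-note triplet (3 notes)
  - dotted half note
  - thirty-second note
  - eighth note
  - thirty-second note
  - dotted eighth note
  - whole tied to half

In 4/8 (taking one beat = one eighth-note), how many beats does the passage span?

23

One eighth-note beat = 4 thirty-second notes.
In thirty-second notes: a full eighth-note triplet (3 notes) (three triplet eighths span one quarter) = 8; dotted half note = 24; thirty-second note = 1; eighth note = 4; thirty-second note = 1; dotted eighth note = 6; whole tied to half (whole + half) = 48.
Total: 8 + 24 + 1 + 4 + 1 + 6 + 48 = 92.
92 ÷ 4 = 23 beats.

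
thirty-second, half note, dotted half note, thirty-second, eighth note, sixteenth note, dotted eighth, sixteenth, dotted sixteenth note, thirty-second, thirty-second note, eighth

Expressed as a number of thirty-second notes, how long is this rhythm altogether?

65

Convert each value to thirty-second notes: thirty-second = 1; half note = 16; dotted half note = 24; thirty-second = 1; eighth note = 4; sixteenth note = 2; dotted eighth = 6; sixteenth = 2; dotted sixteenth note = 3; thirty-second = 1; thirty-second note = 1; eighth = 4.
Total: 1 + 16 + 24 + 1 + 4 + 2 + 6 + 2 + 3 + 1 + 1 + 4 = 65 thirty-second notes.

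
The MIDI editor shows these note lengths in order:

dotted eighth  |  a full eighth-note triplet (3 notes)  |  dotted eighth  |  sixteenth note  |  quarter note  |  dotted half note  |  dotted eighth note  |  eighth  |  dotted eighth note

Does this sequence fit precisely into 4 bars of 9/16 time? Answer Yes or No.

No

One bar of 9/16 = 9 sixteenth notes, so 4 bars = 36.
In sixteenth notes: dotted eighth = 3; a full eighth-note triplet (3 notes) (three triplet eighths span one quarter) = 4; dotted eighth = 3; sixteenth note = 1; quarter note = 4; dotted half note = 12; dotted eighth note = 3; eighth = 2; dotted eighth note = 3.
Altogether 3 + 4 + 3 + 1 + 4 + 12 + 3 + 2 + 3 = 35.
35 falls short of 36, so the answer is No.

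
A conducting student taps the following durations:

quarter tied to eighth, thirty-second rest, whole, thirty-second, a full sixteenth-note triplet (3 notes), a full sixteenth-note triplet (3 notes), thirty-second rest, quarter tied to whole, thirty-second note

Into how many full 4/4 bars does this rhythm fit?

3

One bar of 4/4 = 32 thirty-second notes.
Convert each value to thirty-second notes: quarter tied to eighth (quarter + eighth) = 12; thirty-second rest = 1; whole = 32; thirty-second = 1; a full sixteenth-note triplet (3 notes) (three triplet sixteenths span one eighth) = 4; a full sixteenth-note triplet (3 notes) (three triplet sixteenths span one eighth) = 4; thirty-second rest = 1; quarter tied to whole (quarter + whole) = 40; thirty-second note = 1.
Adding: 12 + 1 + 32 + 1 + 4 + 4 + 1 + 40 + 1 = 96.
96 ÷ 32 = 3 complete bars with 0 left over.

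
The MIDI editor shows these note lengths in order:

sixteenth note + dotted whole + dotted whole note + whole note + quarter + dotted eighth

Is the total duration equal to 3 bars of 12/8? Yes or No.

Yes

One bar of 12/8 = 24 sixteenth notes, so 3 bars = 72.
Express everything in sixteenth notes: sixteenth note = 1; dotted whole = 24; dotted whole note = 24; whole note = 16; quarter = 4; dotted eighth = 3.
Adding: 1 + 24 + 24 + 16 + 4 + 3 = 72.
72 equals 72, so the answer is Yes.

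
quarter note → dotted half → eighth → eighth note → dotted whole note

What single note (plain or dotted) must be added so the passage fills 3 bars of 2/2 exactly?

3 bars of 2/2 = 24 eighth notes.
Each duration in eighth notes: quarter note = 2; dotted half = 6; eighth = 1; eighth note = 1; dotted whole note = 12.
Adding: 2 + 6 + 1 + 1 + 12 = 22.
Remaining: 24 − 22 = 2 eighth notes, which is a quarter note.

quarter note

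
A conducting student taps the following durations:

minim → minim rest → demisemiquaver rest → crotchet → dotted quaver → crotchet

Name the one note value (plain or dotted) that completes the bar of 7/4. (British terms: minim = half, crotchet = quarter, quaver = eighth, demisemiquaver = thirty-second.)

thirty-second note

The bar of 7/4 = 56 thirty-second notes.
Working in thirty-second notes: minim = 16; minim rest = 16; demisemiquaver rest = 1; crotchet = 8; dotted quaver = 6; crotchet = 8.
Adding: 16 + 16 + 1 + 8 + 6 + 8 = 55.
Remaining: 56 − 55 = 1 thirty-second note, which is a thirty-second note.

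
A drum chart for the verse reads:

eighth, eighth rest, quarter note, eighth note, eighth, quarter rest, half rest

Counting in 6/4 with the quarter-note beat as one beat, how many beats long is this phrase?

One quarter-note beat = 2 eighth notes.
Each duration in eighth notes: eighth = 1; eighth rest = 1; quarter note = 2; eighth note = 1; eighth = 1; quarter rest = 2; half rest = 4.
Sum: 1 + 1 + 2 + 1 + 1 + 2 + 4 = 12.
12 ÷ 2 = 6 beats.

6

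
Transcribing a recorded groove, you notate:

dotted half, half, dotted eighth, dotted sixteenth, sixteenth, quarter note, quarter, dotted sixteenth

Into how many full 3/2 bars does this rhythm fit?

One bar of 3/2 = 48 thirty-second notes.
In thirty-second notes: dotted half = 24; half = 16; dotted eighth = 6; dotted sixteenth = 3; sixteenth = 2; quarter note = 8; quarter = 8; dotted sixteenth = 3.
Altogether 24 + 16 + 6 + 3 + 2 + 8 + 8 + 3 = 70.
70 ÷ 48 = 1 complete bar with 22 left over.

1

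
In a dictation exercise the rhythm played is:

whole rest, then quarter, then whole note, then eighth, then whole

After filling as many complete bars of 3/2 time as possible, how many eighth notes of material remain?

One bar of 3/2 = 12 eighth notes.
Working in eighth notes: whole rest = 8; quarter = 2; whole note = 8; eighth = 1; whole = 8.
Total: 8 + 2 + 8 + 1 + 8 = 27.
27 ÷ 12 = 2 complete bars with 3 eighth notes remaining.

3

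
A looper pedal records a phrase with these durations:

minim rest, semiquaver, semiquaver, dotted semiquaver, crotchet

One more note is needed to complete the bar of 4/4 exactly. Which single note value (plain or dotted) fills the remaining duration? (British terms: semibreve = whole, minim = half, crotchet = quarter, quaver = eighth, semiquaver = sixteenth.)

The bar of 4/4 = 32 thirty-second notes.
Convert each value to thirty-second notes: minim rest = 16; semiquaver = 2; semiquaver = 2; dotted semiquaver = 3; crotchet = 8.
Adding: 16 + 2 + 2 + 3 + 8 = 31.
Remaining: 32 − 31 = 1 thirty-second note, which is a thirty-second note.

thirty-second note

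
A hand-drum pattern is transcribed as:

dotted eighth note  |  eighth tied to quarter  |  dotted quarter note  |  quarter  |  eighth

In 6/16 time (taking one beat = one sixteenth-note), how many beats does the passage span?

One sixteenth-note beat = 2 thirty-second notes.
Working in thirty-second notes: dotted eighth note = 6; eighth tied to quarter (eighth + quarter) = 12; dotted quarter note = 12; quarter = 8; eighth = 4.
Adding: 6 + 12 + 12 + 8 + 4 = 42.
42 ÷ 2 = 21 beats.

21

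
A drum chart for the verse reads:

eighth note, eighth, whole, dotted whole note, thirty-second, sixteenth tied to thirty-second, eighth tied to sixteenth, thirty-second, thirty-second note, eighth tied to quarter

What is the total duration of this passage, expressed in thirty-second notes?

Convert each value to thirty-second notes: eighth note = 4; eighth = 4; whole = 32; dotted whole note = 48; thirty-second = 1; sixteenth tied to thirty-second (sixteenth + thirty-second) = 3; eighth tied to sixteenth (eighth + sixteenth) = 6; thirty-second = 1; thirty-second note = 1; eighth tied to quarter (eighth + quarter) = 12.
Altogether 4 + 4 + 32 + 48 + 1 + 3 + 6 + 1 + 1 + 12 = 112 thirty-second notes.

112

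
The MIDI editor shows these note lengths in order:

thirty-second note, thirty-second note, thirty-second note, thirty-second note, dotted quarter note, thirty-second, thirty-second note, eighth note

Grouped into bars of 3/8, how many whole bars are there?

One bar of 3/8 = 12 thirty-second notes.
Express everything in thirty-second notes: thirty-second note = 1; thirty-second note = 1; thirty-second note = 1; thirty-second note = 1; dotted quarter note = 12; thirty-second = 1; thirty-second note = 1; eighth note = 4.
Total: 1 + 1 + 1 + 1 + 12 + 1 + 1 + 4 = 22.
22 ÷ 12 = 1 complete bar with 10 left over.

1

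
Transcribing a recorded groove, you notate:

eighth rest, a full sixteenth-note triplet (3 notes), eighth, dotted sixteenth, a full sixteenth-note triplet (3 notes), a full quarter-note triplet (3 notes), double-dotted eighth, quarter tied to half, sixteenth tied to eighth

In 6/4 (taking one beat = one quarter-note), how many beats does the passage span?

One quarter-note beat = 8 thirty-second notes.
Each duration in thirty-second notes: eighth rest = 4; a full sixteenth-note triplet (3 notes) (three triplet sixteenths span one eighth) = 4; eighth = 4; dotted sixteenth = 3; a full sixteenth-note triplet (3 notes) (three triplet sixteenths span one eighth) = 4; a full quarter-note triplet (3 notes) (three triplet quarters span one half) = 16; double-dotted eighth = 7; quarter tied to half (quarter + half) = 24; sixteenth tied to eighth (sixteenth + eighth) = 6.
Sum: 4 + 4 + 4 + 3 + 4 + 16 + 7 + 24 + 6 = 72.
72 ÷ 8 = 9 beats.

9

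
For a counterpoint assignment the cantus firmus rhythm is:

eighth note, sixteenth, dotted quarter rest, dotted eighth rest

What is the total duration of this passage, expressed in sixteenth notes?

Each duration in sixteenth notes: eighth note = 2; sixteenth = 1; dotted quarter rest = 6; dotted eighth rest = 3.
Sum: 2 + 1 + 6 + 3 = 12 sixteenth notes.

12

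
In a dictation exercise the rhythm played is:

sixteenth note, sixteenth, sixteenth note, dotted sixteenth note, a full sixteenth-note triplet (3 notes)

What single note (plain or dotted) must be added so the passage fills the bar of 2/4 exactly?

dotted sixteenth note

The bar of 2/4 = 16 thirty-second notes.
Each duration in thirty-second notes: sixteenth note = 2; sixteenth = 2; sixteenth note = 2; dotted sixteenth note = 3; a full sixteenth-note triplet (3 notes) (three triplet sixteenths span one eighth) = 4.
Altogether 2 + 2 + 2 + 3 + 4 = 13.
Remaining: 16 − 13 = 3 thirty-second notes, which is a dotted sixteenth note.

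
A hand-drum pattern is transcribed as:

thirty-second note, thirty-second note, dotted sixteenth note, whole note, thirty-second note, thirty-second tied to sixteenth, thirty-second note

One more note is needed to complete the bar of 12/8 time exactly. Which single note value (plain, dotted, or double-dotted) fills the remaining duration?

The bar of 12/8 = 48 thirty-second notes.
Convert each value to thirty-second notes: thirty-second note = 1; thirty-second note = 1; dotted sixteenth note = 3; whole note = 32; thirty-second note = 1; thirty-second tied to sixteenth (thirty-second + sixteenth) = 3; thirty-second note = 1.
Adding: 1 + 1 + 3 + 32 + 1 + 3 + 1 = 42.
Remaining: 48 − 42 = 6 thirty-second notes, which is a dotted eighth note.

dotted eighth note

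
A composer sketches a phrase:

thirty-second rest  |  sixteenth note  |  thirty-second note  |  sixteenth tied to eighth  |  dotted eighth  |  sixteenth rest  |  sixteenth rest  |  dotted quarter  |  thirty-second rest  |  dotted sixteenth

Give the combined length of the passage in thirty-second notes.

36

Convert each value to thirty-second notes: thirty-second rest = 1; sixteenth note = 2; thirty-second note = 1; sixteenth tied to eighth (sixteenth + eighth) = 6; dotted eighth = 6; sixteenth rest = 2; sixteenth rest = 2; dotted quarter = 12; thirty-second rest = 1; dotted sixteenth = 3.
Total: 1 + 2 + 1 + 6 + 6 + 2 + 2 + 12 + 1 + 3 = 36 thirty-second notes.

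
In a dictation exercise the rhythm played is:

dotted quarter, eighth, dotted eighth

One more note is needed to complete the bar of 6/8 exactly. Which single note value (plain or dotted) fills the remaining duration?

sixteenth note

The bar of 6/8 = 12 sixteenth notes.
Express everything in sixteenth notes: dotted quarter = 6; eighth = 2; dotted eighth = 3.
Altogether 6 + 2 + 3 = 11.
Remaining: 12 − 11 = 1 sixteenth note, which is a sixteenth note.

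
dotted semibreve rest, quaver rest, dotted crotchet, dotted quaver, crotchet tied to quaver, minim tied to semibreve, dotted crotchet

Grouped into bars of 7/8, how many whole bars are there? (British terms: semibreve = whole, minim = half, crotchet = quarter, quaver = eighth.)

One bar of 7/8 = 14 sixteenth notes.
Working in sixteenth notes: dotted semibreve rest = 24; quaver rest = 2; dotted crotchet = 6; dotted quaver = 3; crotchet tied to quaver (crotchet + quaver) = 6; minim tied to semibreve (minim + semibreve) = 24; dotted crotchet = 6.
Total: 24 + 2 + 6 + 3 + 6 + 24 + 6 = 71.
71 ÷ 14 = 5 complete bars with 1 left over.

5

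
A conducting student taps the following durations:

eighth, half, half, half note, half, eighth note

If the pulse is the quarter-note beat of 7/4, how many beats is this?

One quarter-note beat = 2 eighth notes.
In eighth notes: eighth = 1; half = 4; half = 4; half note = 4; half = 4; eighth note = 1.
Altogether 1 + 4 + 4 + 4 + 4 + 1 = 18.
18 ÷ 2 = 9 beats.

9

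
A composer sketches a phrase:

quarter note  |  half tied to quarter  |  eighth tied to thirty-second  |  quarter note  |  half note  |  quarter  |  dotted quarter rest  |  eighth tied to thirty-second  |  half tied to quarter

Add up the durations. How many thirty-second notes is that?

Express everything in thirty-second notes: quarter note = 8; half tied to quarter (half + quarter) = 24; eighth tied to thirty-second (eighth + thirty-second) = 5; quarter note = 8; half note = 16; quarter = 8; dotted quarter rest = 12; eighth tied to thirty-second (eighth + thirty-second) = 5; half tied to quarter (half + quarter) = 24.
Total: 8 + 24 + 5 + 8 + 16 + 8 + 12 + 5 + 24 = 110 thirty-second notes.

110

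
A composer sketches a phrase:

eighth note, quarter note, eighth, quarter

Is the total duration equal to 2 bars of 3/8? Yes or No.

Yes

One bar of 3/8 = 3 eighth notes, so 2 bars = 6.
In eighth notes: eighth note = 1; quarter note = 2; eighth = 1; quarter = 2.
Total: 1 + 2 + 1 + 2 = 6.
6 equals 6, so the answer is Yes.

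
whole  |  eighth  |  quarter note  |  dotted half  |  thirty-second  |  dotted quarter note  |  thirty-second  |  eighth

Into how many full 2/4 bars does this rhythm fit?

One bar of 2/4 = 16 thirty-second notes.
Convert each value to thirty-second notes: whole = 32; eighth = 4; quarter note = 8; dotted half = 24; thirty-second = 1; dotted quarter note = 12; thirty-second = 1; eighth = 4.
Altogether 32 + 4 + 8 + 24 + 1 + 12 + 1 + 4 = 86.
86 ÷ 16 = 5 complete bars with 6 left over.

5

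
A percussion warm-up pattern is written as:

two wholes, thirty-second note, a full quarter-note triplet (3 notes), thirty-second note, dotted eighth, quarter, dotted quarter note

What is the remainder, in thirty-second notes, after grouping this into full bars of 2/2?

12

One bar of 2/2 = 32 thirty-second notes.
In thirty-second notes: whole = 32; whole = 32; thirty-second note = 1; a full quarter-note triplet (3 notes) (three triplet quarters span one half) = 16; thirty-second note = 1; dotted eighth = 6; quarter = 8; dotted quarter note = 12.
Altogether 32 + 32 + 1 + 16 + 1 + 6 + 8 + 12 = 108.
108 ÷ 32 = 3 complete bars with 12 thirty-second notes remaining.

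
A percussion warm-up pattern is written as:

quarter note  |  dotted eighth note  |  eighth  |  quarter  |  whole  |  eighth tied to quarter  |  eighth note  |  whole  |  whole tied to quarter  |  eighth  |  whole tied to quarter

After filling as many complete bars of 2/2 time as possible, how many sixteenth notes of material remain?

One bar of 2/2 = 16 sixteenth notes.
Working in sixteenth notes: quarter note = 4; dotted eighth note = 3; eighth = 2; quarter = 4; whole = 16; eighth tied to quarter (eighth + quarter) = 6; eighth note = 2; whole = 16; whole tied to quarter (whole + quarter) = 20; eighth = 2; whole tied to quarter (whole + quarter) = 20.
Altogether 4 + 3 + 2 + 4 + 16 + 6 + 2 + 16 + 20 + 2 + 20 = 95.
95 ÷ 16 = 5 complete bars with 15 sixteenth notes remaining.

15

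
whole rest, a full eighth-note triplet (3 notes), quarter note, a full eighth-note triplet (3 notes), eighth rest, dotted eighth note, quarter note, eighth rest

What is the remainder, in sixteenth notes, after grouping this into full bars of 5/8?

9

One bar of 5/8 = 10 sixteenth notes.
Convert each value to sixteenth notes: whole rest = 16; a full eighth-note triplet (3 notes) (three triplet eighths span one quarter) = 4; quarter note = 4; a full eighth-note triplet (3 notes) (three triplet eighths span one quarter) = 4; eighth rest = 2; dotted eighth note = 3; quarter note = 4; eighth rest = 2.
Total: 16 + 4 + 4 + 4 + 2 + 3 + 4 + 2 = 39.
39 ÷ 10 = 3 complete bars with 9 sixteenth notes remaining.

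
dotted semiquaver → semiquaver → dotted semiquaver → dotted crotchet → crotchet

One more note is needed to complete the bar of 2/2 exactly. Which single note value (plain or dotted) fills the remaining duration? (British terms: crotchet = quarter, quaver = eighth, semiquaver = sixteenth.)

The bar of 2/2 = 32 thirty-second notes.
Each duration in thirty-second notes: dotted semiquaver = 3; semiquaver = 2; dotted semiquaver = 3; dotted crotchet = 12; crotchet = 8.
Sum: 3 + 2 + 3 + 12 + 8 = 28.
Remaining: 32 − 28 = 4 thirty-second notes, which is a eighth note.

eighth note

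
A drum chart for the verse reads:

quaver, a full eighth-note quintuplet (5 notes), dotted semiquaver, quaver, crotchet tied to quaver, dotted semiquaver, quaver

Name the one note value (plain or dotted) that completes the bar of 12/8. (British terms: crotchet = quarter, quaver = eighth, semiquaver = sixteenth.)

The bar of 12/8 = 48 thirty-second notes.
Each duration in thirty-second notes: quaver = 4; a full eighth-note quintuplet (5 notes) (five quintuplet eighths span one half) = 16; dotted semiquaver = 3; quaver = 4; crotchet tied to quaver (crotchet + quaver) = 12; dotted semiquaver = 3; quaver = 4.
Altogether 4 + 16 + 3 + 4 + 12 + 3 + 4 = 46.
Remaining: 48 − 46 = 2 thirty-second notes, which is a sixteenth note.

sixteenth note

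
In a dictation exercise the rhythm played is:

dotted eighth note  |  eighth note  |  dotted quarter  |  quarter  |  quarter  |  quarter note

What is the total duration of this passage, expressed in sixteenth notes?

23

Convert each value to sixteenth notes: dotted eighth note = 3; eighth note = 2; dotted quarter = 6; quarter = 4; quarter = 4; quarter note = 4.
Adding: 3 + 2 + 6 + 4 + 4 + 4 = 23 sixteenth notes.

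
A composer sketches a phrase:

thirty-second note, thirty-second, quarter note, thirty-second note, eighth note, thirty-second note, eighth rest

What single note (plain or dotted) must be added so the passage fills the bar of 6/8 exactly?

eighth note

The bar of 6/8 = 24 thirty-second notes.
Working in thirty-second notes: thirty-second note = 1; thirty-second = 1; quarter note = 8; thirty-second note = 1; eighth note = 4; thirty-second note = 1; eighth rest = 4.
Total: 1 + 1 + 8 + 1 + 4 + 1 + 4 = 20.
Remaining: 24 − 20 = 4 thirty-second notes, which is a eighth note.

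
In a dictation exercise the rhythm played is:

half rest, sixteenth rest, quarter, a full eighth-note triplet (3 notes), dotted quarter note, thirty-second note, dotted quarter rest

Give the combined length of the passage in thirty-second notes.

59

In thirty-second notes: half rest = 16; sixteenth rest = 2; quarter = 8; a full eighth-note triplet (3 notes) (three triplet eighths span one quarter) = 8; dotted quarter note = 12; thirty-second note = 1; dotted quarter rest = 12.
Adding: 16 + 2 + 8 + 8 + 12 + 1 + 12 = 59 thirty-second notes.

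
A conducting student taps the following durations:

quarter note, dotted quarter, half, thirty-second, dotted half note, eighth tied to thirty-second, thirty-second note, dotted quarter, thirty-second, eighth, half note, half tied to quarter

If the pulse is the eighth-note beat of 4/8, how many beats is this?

31

One eighth-note beat = 4 thirty-second notes.
Express everything in thirty-second notes: quarter note = 8; dotted quarter = 12; half = 16; thirty-second = 1; dotted half note = 24; eighth tied to thirty-second (eighth + thirty-second) = 5; thirty-second note = 1; dotted quarter = 12; thirty-second = 1; eighth = 4; half note = 16; half tied to quarter (half + quarter) = 24.
Altogether 8 + 12 + 16 + 1 + 24 + 5 + 1 + 12 + 1 + 4 + 16 + 24 = 124.
124 ÷ 4 = 31 beats.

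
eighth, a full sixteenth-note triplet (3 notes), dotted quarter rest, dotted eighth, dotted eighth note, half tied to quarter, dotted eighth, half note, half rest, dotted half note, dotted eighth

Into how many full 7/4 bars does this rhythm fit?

One bar of 7/4 = 28 sixteenth notes.
Each duration in sixteenth notes: eighth = 2; a full sixteenth-note triplet (3 notes) (three triplet sixteenths span one eighth) = 2; dotted quarter rest = 6; dotted eighth = 3; dotted eighth note = 3; half tied to quarter (half + quarter) = 12; dotted eighth = 3; half note = 8; half rest = 8; dotted half note = 12; dotted eighth = 3.
Total: 2 + 2 + 6 + 3 + 3 + 12 + 3 + 8 + 8 + 12 + 3 = 62.
62 ÷ 28 = 2 complete bars with 6 left over.

2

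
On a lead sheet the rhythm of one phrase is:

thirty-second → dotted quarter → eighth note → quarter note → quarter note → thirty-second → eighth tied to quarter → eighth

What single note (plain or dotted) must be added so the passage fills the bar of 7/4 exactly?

The bar of 7/4 = 56 thirty-second notes.
Each duration in thirty-second notes: thirty-second = 1; dotted quarter = 12; eighth note = 4; quarter note = 8; quarter note = 8; thirty-second = 1; eighth tied to quarter (eighth + quarter) = 12; eighth = 4.
Sum: 1 + 12 + 4 + 8 + 8 + 1 + 12 + 4 = 50.
Remaining: 56 − 50 = 6 thirty-second notes, which is a dotted eighth note.

dotted eighth note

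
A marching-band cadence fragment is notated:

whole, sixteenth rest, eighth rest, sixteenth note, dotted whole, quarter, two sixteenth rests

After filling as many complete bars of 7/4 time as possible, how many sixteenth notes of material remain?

One bar of 7/4 = 28 sixteenth notes.
Each duration in sixteenth notes: whole = 16; sixteenth rest = 1; eighth rest = 2; sixteenth note = 1; dotted whole = 24; quarter = 4; sixteenth rest = 1; sixteenth rest = 1.
Altogether 16 + 1 + 2 + 1 + 24 + 4 + 1 + 1 = 50.
50 ÷ 28 = 1 complete bar with 22 sixteenth notes remaining.

22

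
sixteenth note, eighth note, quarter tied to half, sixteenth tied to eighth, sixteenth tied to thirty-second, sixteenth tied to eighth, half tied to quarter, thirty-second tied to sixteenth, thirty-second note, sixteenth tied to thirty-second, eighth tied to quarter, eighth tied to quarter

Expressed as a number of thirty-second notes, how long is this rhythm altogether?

100

Express everything in thirty-second notes: sixteenth note = 2; eighth note = 4; quarter tied to half (quarter + half) = 24; sixteenth tied to eighth (sixteenth + eighth) = 6; sixteenth tied to thirty-second (sixteenth + thirty-second) = 3; sixteenth tied to eighth (sixteenth + eighth) = 6; half tied to quarter (half + quarter) = 24; thirty-second tied to sixteenth (thirty-second + sixteenth) = 3; thirty-second note = 1; sixteenth tied to thirty-second (sixteenth + thirty-second) = 3; eighth tied to quarter (eighth + quarter) = 12; eighth tied to quarter (eighth + quarter) = 12.
Sum: 2 + 4 + 24 + 6 + 3 + 6 + 24 + 3 + 1 + 3 + 12 + 12 = 100 thirty-second notes.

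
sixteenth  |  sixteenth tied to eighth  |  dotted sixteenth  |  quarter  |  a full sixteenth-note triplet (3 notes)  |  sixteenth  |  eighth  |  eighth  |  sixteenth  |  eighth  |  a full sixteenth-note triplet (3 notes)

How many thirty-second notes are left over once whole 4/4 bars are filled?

One bar of 4/4 = 32 thirty-second notes.
Express everything in thirty-second notes: sixteenth = 2; sixteenth tied to eighth (sixteenth + eighth) = 6; dotted sixteenth = 3; quarter = 8; a full sixteenth-note triplet (3 notes) (three triplet sixteenths span one eighth) = 4; sixteenth = 2; eighth = 4; eighth = 4; sixteenth = 2; eighth = 4; a full sixteenth-note triplet (3 notes) (three triplet sixteenths span one eighth) = 4.
Adding: 2 + 6 + 3 + 8 + 4 + 2 + 4 + 4 + 2 + 4 + 4 = 43.
43 ÷ 32 = 1 complete bar with 11 thirty-second notes remaining.

11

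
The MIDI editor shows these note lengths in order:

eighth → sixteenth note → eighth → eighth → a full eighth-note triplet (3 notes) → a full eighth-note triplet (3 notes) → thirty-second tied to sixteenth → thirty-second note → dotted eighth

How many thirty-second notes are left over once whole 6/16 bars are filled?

One bar of 6/16 = 12 thirty-second notes.
Each duration in thirty-second notes: eighth = 4; sixteenth note = 2; eighth = 4; eighth = 4; a full eighth-note triplet (3 notes) (three triplet eighths span one quarter) = 8; a full eighth-note triplet (3 notes) (three triplet eighths span one quarter) = 8; thirty-second tied to sixteenth (thirty-second + sixteenth) = 3; thirty-second note = 1; dotted eighth = 6.
Total: 4 + 2 + 4 + 4 + 8 + 8 + 3 + 1 + 6 = 40.
40 ÷ 12 = 3 complete bars with 4 thirty-second notes remaining.

4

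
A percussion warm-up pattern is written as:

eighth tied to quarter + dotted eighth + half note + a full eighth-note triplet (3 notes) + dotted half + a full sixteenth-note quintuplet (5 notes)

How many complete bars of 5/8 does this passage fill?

3

One bar of 5/8 = 10 sixteenth notes.
Working in sixteenth notes: eighth tied to quarter (eighth + quarter) = 6; dotted eighth = 3; half note = 8; a full eighth-note triplet (3 notes) (three triplet eighths span one quarter) = 4; dotted half = 12; a full sixteenth-note quintuplet (5 notes) (five quintuplet sixteenths span one quarter) = 4.
Adding: 6 + 3 + 8 + 4 + 12 + 4 = 37.
37 ÷ 10 = 3 complete bars with 7 left over.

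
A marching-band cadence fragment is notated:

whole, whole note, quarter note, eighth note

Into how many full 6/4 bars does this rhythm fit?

One bar of 6/4 = 12 eighth notes.
Each duration in eighth notes: whole = 8; whole note = 8; quarter note = 2; eighth note = 1.
Sum: 8 + 8 + 2 + 1 = 19.
19 ÷ 12 = 1 complete bar with 7 left over.

1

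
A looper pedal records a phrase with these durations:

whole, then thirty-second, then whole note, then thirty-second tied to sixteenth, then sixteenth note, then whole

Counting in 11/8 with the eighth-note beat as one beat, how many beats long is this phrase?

25.5

One eighth-note beat = 4 thirty-second notes.
Convert each value to thirty-second notes: whole = 32; thirty-second = 1; whole note = 32; thirty-second tied to sixteenth (thirty-second + sixteenth) = 3; sixteenth note = 2; whole = 32.
Altogether 32 + 1 + 32 + 3 + 2 + 32 = 102.
102 ÷ 4 = 25.5 beats.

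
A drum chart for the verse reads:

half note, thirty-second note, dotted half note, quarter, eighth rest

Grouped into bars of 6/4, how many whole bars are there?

1

One bar of 6/4 = 48 thirty-second notes.
Each duration in thirty-second notes: half note = 16; thirty-second note = 1; dotted half note = 24; quarter = 8; eighth rest = 4.
Adding: 16 + 1 + 24 + 8 + 4 = 53.
53 ÷ 48 = 1 complete bar with 5 left over.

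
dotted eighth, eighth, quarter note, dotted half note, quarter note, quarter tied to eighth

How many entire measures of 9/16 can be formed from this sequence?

3

One bar of 9/16 = 9 sixteenth notes.
Express everything in sixteenth notes: dotted eighth = 3; eighth = 2; quarter note = 4; dotted half note = 12; quarter note = 4; quarter tied to eighth (quarter + eighth) = 6.
Sum: 3 + 2 + 4 + 12 + 4 + 6 = 31.
31 ÷ 9 = 3 complete bars with 4 left over.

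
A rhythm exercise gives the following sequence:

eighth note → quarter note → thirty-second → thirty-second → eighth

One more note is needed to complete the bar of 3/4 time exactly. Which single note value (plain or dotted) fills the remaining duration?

dotted eighth note

The bar of 3/4 = 24 thirty-second notes.
Each duration in thirty-second notes: eighth note = 4; quarter note = 8; thirty-second = 1; thirty-second = 1; eighth = 4.
Altogether 4 + 8 + 1 + 1 + 4 = 18.
Remaining: 24 − 18 = 6 thirty-second notes, which is a dotted eighth note.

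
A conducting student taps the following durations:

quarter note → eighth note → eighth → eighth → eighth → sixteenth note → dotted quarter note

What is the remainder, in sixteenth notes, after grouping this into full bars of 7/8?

5

One bar of 7/8 = 14 sixteenth notes.
Express everything in sixteenth notes: quarter note = 4; eighth note = 2; eighth = 2; eighth = 2; eighth = 2; sixteenth note = 1; dotted quarter note = 6.
Sum: 4 + 2 + 2 + 2 + 2 + 1 + 6 = 19.
19 ÷ 14 = 1 complete bar with 5 sixteenth notes remaining.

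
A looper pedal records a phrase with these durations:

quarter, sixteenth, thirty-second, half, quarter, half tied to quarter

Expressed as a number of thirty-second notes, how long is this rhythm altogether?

59

Each duration in thirty-second notes: quarter = 8; sixteenth = 2; thirty-second = 1; half = 16; quarter = 8; half tied to quarter (half + quarter) = 24.
Adding: 8 + 2 + 1 + 16 + 8 + 24 = 59 thirty-second notes.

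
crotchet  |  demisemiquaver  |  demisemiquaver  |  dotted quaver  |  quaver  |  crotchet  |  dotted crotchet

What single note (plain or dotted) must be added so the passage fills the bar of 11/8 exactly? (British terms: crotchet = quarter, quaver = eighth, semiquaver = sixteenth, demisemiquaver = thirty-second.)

The bar of 11/8 = 44 thirty-second notes.
Express everything in thirty-second notes: crotchet = 8; demisemiquaver = 1; demisemiquaver = 1; dotted quaver = 6; quaver = 4; crotchet = 8; dotted crotchet = 12.
Total: 8 + 1 + 1 + 6 + 4 + 8 + 12 = 40.
Remaining: 44 − 40 = 4 thirty-second notes, which is a eighth note.

eighth note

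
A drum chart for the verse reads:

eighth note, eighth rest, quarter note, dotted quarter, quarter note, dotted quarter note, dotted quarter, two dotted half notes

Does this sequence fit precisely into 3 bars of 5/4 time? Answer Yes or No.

No

One bar of 5/4 = 10 eighth notes, so 3 bars = 30.
Convert each value to eighth notes: eighth note = 1; eighth rest = 1; quarter note = 2; dotted quarter = 3; quarter note = 2; dotted quarter note = 3; dotted quarter = 3; dotted half note = 6; dotted half note = 6.
Altogether 1 + 1 + 2 + 3 + 2 + 3 + 3 + 6 + 6 = 27.
27 falls short of 30, so the answer is No.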